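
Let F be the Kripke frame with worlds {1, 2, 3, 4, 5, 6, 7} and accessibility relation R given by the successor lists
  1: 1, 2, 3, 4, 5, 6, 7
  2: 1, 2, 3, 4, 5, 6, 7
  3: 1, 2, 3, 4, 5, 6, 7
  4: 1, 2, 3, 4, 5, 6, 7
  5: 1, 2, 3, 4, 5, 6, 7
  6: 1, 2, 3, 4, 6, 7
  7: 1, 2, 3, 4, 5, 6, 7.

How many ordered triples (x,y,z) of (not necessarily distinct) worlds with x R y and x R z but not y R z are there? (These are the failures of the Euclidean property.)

6

Enumerating: (1,6,5), (2,6,5), (3,6,5), (4,6,5), (5,6,5), (7,6,5).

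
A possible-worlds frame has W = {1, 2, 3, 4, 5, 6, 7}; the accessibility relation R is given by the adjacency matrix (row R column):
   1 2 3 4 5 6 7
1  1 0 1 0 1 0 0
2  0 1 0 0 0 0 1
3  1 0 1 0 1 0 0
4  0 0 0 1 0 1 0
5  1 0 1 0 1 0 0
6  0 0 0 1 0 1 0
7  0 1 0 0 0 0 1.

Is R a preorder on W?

Reflexive: yes — every world is R-related to itself.
Transitive: yes — every two-step R-path is closed by a direct edge.
So R is a preorder.

Yes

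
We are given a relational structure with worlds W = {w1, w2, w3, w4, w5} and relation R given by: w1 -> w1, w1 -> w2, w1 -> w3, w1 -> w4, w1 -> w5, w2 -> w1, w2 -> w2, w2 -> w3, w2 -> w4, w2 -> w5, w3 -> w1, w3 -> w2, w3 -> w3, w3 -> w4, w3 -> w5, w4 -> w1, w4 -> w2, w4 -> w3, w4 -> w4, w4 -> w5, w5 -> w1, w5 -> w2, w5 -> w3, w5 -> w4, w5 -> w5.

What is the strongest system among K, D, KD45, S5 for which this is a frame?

S5

Serial (axiom D): yes — every world has a successor (e.g. w1 R w1).
Euclidean (axiom 5): yes — any two successors of a common world are R-related.
Transitive (axiom 4): yes — every two-step R-path is closed by a direct edge.
Reflexive (axiom T): yes — every world is R-related to itself.
So F validates K, D, KD45, S5. The strongest is S5.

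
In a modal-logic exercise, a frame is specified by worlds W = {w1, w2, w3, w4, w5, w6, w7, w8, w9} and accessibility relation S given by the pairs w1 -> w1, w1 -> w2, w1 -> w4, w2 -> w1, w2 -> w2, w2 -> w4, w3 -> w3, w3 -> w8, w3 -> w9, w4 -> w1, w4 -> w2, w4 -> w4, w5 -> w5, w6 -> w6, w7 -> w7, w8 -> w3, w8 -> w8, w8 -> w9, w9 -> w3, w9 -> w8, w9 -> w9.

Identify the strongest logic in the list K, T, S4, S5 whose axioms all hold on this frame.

Reflexive (axiom T): yes — every world is S-related to itself.
Transitive (axiom 4): yes — every two-step S-path is closed by a direct edge.
Euclidean (axiom 5): yes — any two successors of a common world are S-related.
So F validates K, T, S4, S5. The strongest is S5.

S5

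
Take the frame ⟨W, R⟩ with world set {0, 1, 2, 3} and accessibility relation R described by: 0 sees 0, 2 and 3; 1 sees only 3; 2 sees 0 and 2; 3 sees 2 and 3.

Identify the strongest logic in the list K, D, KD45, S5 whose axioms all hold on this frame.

Serial (axiom D): yes — every world has a successor (e.g. 0 R 0).
Euclidean (axiom 5): no — 0 R 2 and 0 R 3, but not 2 R 3.
Transitive (axiom 4): no — 1 R 3 and 3 R 2, but not 1 R 2.
Reflexive (axiom T): no — 1 is not related to itself.
So F validates K, D; KD45 would additionally require R to be Euclidean and transitive. The strongest is D.

D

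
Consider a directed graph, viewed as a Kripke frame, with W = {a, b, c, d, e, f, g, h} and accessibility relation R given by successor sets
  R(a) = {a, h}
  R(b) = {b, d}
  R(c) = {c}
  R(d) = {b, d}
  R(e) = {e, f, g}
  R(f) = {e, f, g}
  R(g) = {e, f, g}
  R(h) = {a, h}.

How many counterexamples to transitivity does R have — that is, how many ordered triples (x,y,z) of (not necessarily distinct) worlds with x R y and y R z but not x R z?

R is transitive; there are no such tuples.

0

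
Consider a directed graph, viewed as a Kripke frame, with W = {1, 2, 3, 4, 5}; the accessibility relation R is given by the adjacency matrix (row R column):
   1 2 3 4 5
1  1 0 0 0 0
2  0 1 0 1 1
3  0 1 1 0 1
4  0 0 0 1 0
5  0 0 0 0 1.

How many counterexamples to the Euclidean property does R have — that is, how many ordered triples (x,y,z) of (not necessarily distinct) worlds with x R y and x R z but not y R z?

Enumerating: (2,4,2), (2,4,5), (2,5,2), (2,5,4), (3,2,3), (3,5,2), (3,5,3).

7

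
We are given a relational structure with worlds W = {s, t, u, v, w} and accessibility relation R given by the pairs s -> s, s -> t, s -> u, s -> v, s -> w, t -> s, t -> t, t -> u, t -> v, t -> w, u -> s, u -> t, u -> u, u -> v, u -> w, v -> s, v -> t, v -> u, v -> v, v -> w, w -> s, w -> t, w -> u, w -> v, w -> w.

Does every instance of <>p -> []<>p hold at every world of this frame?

Yes

The schema 5 characterises exactly the Euclidean frames.
Euclidean: yes — any two successors of a common world are R-related.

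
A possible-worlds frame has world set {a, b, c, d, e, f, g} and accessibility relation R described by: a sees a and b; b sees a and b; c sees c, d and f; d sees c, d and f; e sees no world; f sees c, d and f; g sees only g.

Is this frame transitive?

Transitive: yes — every two-step R-path is closed by a direct edge.

Yes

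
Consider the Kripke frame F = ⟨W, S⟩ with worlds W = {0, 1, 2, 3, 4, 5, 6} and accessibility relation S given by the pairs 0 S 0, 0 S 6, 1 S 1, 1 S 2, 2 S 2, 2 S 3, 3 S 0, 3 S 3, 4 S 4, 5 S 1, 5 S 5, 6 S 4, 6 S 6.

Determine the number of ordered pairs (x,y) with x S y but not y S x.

Enumerating: (0,6), (1,2), (2,3), (3,0), (5,1), (6,4).

6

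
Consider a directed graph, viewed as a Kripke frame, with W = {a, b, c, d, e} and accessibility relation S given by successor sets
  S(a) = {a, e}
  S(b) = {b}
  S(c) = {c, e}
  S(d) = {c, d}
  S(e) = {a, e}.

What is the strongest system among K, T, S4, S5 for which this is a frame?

T

Reflexive (axiom T): yes — every world is S-related to itself.
Transitive (axiom 4): no — c S e and e S a, but not c S a.
Euclidean (axiom 5): no — c S e and c S c, but not e S c.
So F validates K, T; S4 would additionally require S to be transitive. The strongest is T.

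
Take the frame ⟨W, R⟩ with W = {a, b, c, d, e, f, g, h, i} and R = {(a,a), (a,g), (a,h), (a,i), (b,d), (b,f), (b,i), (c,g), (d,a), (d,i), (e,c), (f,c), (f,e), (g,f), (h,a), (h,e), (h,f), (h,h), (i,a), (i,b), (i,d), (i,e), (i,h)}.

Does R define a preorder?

Reflexive: no — b is not related to itself.
Transitive: no — a R g and g R f, but not a R f.
So R is not a preorder.

No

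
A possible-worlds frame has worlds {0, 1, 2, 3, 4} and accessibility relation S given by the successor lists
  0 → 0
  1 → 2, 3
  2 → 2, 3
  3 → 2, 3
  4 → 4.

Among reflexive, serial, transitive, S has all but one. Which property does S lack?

Reflexive: no — 1 is not related to itself.
Serial: yes — every world has a successor (e.g. 0 S 0).
Transitive: yes — every two-step S-path is closed by a direct edge.
Only reflexive fails.

reflexive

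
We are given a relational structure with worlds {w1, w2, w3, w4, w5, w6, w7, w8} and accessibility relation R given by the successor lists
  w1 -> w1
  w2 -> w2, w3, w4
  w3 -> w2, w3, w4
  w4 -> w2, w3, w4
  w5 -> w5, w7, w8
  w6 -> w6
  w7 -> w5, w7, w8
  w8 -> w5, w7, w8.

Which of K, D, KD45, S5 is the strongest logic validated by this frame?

Serial (axiom D): yes — every world has a successor (e.g. w1 R w1).
Euclidean (axiom 5): yes — any two successors of a common world are R-related.
Transitive (axiom 4): yes — every two-step R-path is closed by a direct edge.
Reflexive (axiom T): yes — every world is R-related to itself.
So F validates K, D, KD45, S5. The strongest is S5.

S5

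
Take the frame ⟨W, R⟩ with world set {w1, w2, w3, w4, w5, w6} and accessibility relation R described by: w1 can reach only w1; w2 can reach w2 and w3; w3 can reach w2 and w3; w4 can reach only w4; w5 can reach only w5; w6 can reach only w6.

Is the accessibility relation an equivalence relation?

Reflexive: yes — every world is R-related to itself.
Symmetric: yes — every pair in R has its reverse in R.
Transitive: yes — every two-step R-path is closed by a direct edge.
So R is an equivalence relation.

Yes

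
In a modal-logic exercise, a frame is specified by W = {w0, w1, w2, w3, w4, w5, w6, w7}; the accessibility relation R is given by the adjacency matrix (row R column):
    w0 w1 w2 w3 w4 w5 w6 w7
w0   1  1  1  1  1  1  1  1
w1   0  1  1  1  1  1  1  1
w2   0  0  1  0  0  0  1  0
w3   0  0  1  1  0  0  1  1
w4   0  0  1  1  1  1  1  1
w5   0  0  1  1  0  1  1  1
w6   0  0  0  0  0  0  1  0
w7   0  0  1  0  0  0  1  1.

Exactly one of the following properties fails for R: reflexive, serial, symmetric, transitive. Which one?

Reflexive: yes — every world is R-related to itself.
Serial: yes — every world has a successor (e.g. w0 R w0).
Symmetric: no — w0 R w1 but not w1 R w0.
Transitive: yes — every two-step R-path is closed by a direct edge.
Only symmetric fails.

symmetric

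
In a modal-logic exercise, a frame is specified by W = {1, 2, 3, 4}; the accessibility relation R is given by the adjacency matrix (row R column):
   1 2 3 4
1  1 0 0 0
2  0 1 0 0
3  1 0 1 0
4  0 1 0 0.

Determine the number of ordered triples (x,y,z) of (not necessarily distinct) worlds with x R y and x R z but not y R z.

1

Enumerating: (3,1,3).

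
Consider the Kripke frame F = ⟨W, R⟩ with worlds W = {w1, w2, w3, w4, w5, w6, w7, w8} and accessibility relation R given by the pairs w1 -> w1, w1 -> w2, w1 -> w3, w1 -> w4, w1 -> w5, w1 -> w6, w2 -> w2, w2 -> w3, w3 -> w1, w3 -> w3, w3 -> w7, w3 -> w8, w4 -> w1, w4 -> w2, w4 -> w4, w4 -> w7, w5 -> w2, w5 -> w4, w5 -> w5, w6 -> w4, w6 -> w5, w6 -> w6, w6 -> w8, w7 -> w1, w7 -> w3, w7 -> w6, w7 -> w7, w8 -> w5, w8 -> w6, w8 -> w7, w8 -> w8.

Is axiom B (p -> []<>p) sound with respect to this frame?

No

The schema B characterises exactly the symmetric frames.
Symmetric: no — w1 R w2 but not w2 R w1.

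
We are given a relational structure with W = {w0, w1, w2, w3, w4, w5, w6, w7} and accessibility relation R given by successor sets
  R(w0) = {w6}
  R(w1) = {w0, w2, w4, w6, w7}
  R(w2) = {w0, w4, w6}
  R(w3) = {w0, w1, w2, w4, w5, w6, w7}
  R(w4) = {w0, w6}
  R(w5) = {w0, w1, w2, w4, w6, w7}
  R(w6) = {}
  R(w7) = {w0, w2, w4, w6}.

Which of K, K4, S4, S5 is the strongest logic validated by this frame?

K4

Transitive (axiom 4): yes — every two-step R-path is closed by a direct edge.
Reflexive (axiom T): no — w0 is not related to itself.
Euclidean (axiom 5): no — w1 R w0 and w1 R w2, but not w0 R w2.
So F validates K, K4; S4 would additionally require R to be reflexive. The strongest is K4.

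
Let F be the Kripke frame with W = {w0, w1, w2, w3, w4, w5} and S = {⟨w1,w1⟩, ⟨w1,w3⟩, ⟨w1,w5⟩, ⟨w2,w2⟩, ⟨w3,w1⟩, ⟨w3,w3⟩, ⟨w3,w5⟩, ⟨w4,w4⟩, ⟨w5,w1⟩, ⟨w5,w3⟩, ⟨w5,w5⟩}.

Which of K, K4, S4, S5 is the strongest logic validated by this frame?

Transitive (axiom 4): yes — every two-step S-path is closed by a direct edge.
Reflexive (axiom T): no — w0 is not related to itself.
Euclidean (axiom 5): yes — any two successors of a common world are S-related.
So F validates K, K4; S4 would additionally require S to be reflexive. The strongest is K4.

K4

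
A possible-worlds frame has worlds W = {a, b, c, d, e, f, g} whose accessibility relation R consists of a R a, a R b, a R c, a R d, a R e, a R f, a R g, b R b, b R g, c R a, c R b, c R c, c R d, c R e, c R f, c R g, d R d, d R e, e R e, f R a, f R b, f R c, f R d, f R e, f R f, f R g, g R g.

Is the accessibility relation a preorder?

Yes

Reflexive: yes — every world is R-related to itself.
Transitive: yes — every two-step R-path is closed by a direct edge.
So R is a preorder.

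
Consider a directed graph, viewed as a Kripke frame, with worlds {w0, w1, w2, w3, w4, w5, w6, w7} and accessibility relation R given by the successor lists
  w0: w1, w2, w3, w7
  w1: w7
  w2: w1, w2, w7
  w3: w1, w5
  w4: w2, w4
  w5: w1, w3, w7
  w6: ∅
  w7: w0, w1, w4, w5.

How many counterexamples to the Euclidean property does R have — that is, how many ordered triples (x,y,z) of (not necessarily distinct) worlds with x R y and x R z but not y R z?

38

Enumerating: (w0,w1,w1), (w0,w1,w2), (w0,w1,w3), (w0,w2,w3), (w0,w3,w2), (w0,w3,w3), (w0,w3,w7), (w0,w7,w2), (w0,w7,w3), (w0,w7,w7), (w1,w7,w7), (w2,w1,w1), … and 26 more.
Total: 38.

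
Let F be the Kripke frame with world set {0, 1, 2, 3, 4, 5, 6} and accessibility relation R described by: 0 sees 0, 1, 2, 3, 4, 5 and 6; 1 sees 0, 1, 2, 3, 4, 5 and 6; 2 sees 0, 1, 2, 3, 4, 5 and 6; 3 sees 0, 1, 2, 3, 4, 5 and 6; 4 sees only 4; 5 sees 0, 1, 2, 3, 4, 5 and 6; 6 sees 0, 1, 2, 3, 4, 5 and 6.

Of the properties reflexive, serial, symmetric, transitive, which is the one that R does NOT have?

Reflexive: yes — every world is R-related to itself.
Serial: yes — every world has a successor (e.g. 0 R 0).
Symmetric: no — 0 R 4 but not 4 R 0.
Transitive: yes — every two-step R-path is closed by a direct edge.
Only symmetric fails.

symmetric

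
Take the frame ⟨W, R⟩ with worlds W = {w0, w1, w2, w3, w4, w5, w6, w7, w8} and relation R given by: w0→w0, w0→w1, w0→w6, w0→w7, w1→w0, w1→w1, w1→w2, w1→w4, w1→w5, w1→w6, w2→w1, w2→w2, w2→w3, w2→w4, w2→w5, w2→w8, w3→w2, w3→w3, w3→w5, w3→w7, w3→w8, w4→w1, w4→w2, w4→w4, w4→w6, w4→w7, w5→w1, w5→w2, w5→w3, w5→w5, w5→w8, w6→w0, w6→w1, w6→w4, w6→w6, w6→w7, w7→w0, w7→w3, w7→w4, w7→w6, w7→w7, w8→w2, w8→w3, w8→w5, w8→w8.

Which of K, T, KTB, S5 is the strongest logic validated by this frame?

Reflexive (axiom T): yes — every world is R-related to itself.
Symmetric (axiom B): yes — every pair in R has its reverse in R.
Euclidean (axiom 5): no — w0 R w1 and w0 R w7, but not w1 R w7.
So F validates K, T, KTB; S5 would additionally require R to be Euclidean. The strongest is KTB.

KTB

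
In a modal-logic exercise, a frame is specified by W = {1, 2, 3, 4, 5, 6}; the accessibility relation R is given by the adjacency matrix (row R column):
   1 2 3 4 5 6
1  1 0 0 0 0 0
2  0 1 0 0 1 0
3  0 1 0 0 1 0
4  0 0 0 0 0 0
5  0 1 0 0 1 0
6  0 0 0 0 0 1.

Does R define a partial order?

No

Reflexive: no — 3 is not related to itself.
Transitive: yes — every two-step R-path is closed by a direct edge.
Antisymmetric: no — 2 R 5 and 5 R 2 with 2 ≠ 5.
So R is not a partial order.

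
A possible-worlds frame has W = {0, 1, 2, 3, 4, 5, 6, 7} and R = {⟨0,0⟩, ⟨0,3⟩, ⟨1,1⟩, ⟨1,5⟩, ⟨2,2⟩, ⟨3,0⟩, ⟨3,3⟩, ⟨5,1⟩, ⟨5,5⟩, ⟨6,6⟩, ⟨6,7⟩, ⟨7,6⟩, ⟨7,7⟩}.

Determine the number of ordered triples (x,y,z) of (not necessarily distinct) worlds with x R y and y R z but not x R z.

0

R is transitive; there are no such tuples.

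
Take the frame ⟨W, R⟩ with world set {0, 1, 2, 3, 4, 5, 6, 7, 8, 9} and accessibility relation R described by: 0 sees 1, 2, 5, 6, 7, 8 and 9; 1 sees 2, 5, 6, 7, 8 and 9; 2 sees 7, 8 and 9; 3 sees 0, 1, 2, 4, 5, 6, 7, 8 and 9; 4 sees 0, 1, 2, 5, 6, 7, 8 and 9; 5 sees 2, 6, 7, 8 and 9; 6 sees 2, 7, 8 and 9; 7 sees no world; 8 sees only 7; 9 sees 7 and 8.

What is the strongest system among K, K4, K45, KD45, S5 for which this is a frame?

K4

Transitive (axiom 4): yes — every two-step R-path is closed by a direct edge.
Euclidean (axiom 5): no — 0 R 2 and 0 R 1, but not 2 R 1.
Serial (axiom D): no — 7 has no R-successor.
Reflexive (axiom T): no — 0 is not related to itself.
So F validates K, K4; K45 would additionally require R to be Euclidean. The strongest is K4.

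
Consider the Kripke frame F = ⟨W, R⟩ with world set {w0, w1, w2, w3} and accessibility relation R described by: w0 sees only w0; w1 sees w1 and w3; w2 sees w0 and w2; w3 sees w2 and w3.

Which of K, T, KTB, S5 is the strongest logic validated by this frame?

Reflexive (axiom T): yes — every world is R-related to itself.
Symmetric (axiom B): no — w1 R w3 but not w3 R w1.
Euclidean (axiom 5): no — w1 R w3 and w1 R w1, but not w3 R w1.
So F validates K, T; KTB would additionally require R to be symmetric. The strongest is T.

T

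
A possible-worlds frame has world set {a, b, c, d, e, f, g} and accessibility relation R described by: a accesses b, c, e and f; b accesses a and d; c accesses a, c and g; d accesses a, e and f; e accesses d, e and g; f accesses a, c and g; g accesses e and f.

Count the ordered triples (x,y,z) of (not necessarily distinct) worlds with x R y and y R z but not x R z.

38

Enumerating: (a,b,a), (a,b,d), (a,c,a), (a,c,g), (a,e,d), (a,e,g), (a,f,a), (a,f,g), (b,a,b), (b,a,c), (b,a,e), (b,a,f), … and 26 more.
Total: 38.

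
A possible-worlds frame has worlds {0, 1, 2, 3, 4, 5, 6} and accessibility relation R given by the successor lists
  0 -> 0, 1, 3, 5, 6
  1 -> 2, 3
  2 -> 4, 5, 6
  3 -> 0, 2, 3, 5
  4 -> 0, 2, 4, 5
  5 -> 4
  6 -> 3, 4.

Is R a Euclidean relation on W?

No

Euclidean: no — 0 R 1 and 0 R 5, but not 1 R 5.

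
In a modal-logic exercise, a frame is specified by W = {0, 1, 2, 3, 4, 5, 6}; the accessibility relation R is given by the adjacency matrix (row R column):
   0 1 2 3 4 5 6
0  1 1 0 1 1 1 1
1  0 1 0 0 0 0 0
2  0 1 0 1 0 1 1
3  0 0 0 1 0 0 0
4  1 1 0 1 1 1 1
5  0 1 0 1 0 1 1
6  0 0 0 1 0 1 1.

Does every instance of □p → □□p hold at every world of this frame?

No

By correspondence theory, 4 is valid on a frame iff R is transitive.
Transitive: no — 6 R 5 and 5 R 1, but not 6 R 1.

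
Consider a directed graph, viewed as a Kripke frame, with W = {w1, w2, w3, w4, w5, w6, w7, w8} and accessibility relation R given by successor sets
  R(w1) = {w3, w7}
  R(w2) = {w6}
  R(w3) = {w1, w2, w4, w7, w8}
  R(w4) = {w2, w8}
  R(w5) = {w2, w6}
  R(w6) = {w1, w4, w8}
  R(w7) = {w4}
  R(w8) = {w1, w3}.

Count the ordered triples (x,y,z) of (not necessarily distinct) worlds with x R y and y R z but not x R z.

Enumerating: (w1,w3,w1), (w1,w3,w2), (w1,w3,w4), (w1,w3,w8), (w1,w7,w4), (w2,w6,w1), (w2,w6,w4), (w2,w6,w8), (w3,w1,w3), (w3,w2,w6), (w3,w8,w3), (w4,w2,w6), … and 16 more.
Total: 28.

28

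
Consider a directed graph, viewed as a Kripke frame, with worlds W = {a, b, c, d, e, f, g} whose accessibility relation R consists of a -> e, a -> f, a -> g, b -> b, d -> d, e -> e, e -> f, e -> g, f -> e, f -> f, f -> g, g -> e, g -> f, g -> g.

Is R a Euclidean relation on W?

Euclidean: yes — any two successors of a common world are R-related.

Yes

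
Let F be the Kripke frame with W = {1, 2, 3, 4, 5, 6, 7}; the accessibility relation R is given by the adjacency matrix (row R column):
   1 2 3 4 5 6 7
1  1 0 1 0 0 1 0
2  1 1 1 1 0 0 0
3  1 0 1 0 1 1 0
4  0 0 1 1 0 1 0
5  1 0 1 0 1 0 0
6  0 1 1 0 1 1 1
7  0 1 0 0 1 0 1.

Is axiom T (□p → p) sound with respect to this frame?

By correspondence theory, T is valid on a frame iff R is reflexive.
Reflexive: yes — every world is R-related to itself.

Yes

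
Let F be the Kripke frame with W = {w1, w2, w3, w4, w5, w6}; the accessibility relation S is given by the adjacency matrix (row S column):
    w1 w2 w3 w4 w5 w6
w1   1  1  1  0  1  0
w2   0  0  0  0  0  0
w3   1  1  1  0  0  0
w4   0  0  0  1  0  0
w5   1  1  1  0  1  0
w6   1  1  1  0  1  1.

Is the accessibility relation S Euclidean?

No

Euclidean: no — w1 S w2 and w1 S w3, but not w2 S w3.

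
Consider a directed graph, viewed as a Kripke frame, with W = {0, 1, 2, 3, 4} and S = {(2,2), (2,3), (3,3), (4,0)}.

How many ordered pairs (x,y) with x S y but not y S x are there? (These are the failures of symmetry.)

2

Enumerating: (2,3), (4,0).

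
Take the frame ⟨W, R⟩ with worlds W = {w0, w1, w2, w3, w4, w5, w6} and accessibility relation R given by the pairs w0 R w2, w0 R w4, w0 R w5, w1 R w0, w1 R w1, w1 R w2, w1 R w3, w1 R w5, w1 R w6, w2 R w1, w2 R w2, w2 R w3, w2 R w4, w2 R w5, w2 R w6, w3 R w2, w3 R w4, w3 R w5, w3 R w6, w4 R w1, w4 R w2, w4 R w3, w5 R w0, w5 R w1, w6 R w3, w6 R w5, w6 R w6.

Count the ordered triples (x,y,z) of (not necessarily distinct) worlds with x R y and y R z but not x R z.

39

Enumerating: (w0,w2,w1), (w0,w2,w3), (w0,w2,w6), (w0,w4,w1), (w0,w4,w3), (w0,w5,w0), (w0,w5,w1), (w1,w0,w4), (w1,w2,w4), (w1,w3,w4), (w2,w1,w0), (w2,w5,w0), … and 27 more.
Total: 39.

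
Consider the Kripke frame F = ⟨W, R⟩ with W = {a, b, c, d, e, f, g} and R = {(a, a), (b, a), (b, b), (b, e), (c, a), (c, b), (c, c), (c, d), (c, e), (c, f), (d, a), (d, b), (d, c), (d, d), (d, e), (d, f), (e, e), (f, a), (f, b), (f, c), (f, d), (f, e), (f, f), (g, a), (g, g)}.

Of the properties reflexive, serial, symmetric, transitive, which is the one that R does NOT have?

Reflexive: yes — every world is R-related to itself.
Serial: yes — every world has a successor (e.g. a R a).
Symmetric: no — b R a but not a R b.
Transitive: yes — every two-step R-path is closed by a direct edge.
Only symmetric fails.

symmetric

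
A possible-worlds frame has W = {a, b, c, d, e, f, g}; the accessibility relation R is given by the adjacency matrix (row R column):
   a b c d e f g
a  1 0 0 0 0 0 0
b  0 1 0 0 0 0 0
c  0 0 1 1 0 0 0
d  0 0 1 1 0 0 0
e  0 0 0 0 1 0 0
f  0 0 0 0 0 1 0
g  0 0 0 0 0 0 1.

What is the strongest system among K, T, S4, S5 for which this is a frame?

Reflexive (axiom T): yes — every world is R-related to itself.
Transitive (axiom 4): yes — every two-step R-path is closed by a direct edge.
Euclidean (axiom 5): yes — any two successors of a common world are R-related.
So F validates K, T, S4, S5. The strongest is S5.

S5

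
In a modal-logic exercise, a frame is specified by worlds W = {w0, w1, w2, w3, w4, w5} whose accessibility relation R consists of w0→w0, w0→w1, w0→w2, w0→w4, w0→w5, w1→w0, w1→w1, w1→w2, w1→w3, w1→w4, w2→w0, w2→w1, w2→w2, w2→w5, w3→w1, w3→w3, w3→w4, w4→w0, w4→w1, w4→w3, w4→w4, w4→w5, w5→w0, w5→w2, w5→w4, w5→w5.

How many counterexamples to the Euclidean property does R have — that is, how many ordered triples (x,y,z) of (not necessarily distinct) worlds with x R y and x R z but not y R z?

Enumerating: (w0,w1,w5), (w0,w2,w4), (w0,w4,w2), (w0,w5,w1), (w1,w0,w3), (w1,w2,w3), (w1,w2,w4), (w1,w3,w0), (w1,w3,w2), (w1,w4,w2), (w2,w1,w5), (w2,w5,w1), … and 8 more.
Total: 20.

20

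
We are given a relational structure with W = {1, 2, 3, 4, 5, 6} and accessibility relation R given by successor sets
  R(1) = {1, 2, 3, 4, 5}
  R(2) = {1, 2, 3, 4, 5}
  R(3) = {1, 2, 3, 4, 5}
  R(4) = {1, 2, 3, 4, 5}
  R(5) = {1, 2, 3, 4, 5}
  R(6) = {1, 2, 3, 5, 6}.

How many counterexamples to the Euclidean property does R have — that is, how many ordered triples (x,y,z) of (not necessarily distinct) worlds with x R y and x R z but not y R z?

4

Enumerating: (6,1,6), (6,2,6), (6,3,6), (6,5,6).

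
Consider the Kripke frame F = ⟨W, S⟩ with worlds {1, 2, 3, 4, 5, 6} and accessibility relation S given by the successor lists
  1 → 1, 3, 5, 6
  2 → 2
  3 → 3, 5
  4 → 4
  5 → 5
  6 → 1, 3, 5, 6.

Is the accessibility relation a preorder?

Yes

Reflexive: yes — every world is S-related to itself.
Transitive: yes — every two-step S-path is closed by a direct edge.
So S is a preorder.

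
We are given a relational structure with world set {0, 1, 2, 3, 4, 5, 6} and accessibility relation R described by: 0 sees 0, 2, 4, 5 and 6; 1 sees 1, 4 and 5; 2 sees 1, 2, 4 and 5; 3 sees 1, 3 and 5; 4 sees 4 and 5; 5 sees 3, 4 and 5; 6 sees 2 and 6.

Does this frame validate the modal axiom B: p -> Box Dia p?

By correspondence theory, B is valid on a frame iff R is symmetric.
Symmetric: no — 0 R 2 but not 2 R 0.

No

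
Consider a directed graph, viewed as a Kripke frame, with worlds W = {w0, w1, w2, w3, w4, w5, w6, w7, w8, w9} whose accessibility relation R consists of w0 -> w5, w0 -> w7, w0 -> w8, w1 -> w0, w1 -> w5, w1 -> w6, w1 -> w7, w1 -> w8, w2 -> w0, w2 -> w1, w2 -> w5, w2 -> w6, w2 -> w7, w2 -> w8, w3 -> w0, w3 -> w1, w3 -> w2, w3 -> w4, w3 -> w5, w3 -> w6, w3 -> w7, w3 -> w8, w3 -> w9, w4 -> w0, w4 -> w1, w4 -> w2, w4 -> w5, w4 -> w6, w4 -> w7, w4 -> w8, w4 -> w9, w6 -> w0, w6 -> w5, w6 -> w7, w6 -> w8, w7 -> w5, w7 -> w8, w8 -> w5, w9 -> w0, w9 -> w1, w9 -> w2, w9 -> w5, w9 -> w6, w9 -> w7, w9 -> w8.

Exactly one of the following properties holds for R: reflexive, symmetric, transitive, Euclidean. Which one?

transitive

Reflexive: no — w0 is not related to itself.
Symmetric: no — w0 R w5 but not w5 R w0.
Transitive: yes — every two-step R-path is closed by a direct edge.
Euclidean: no — w0 R w5 and w0 R w7, but not w5 R w7.
Only transitive holds.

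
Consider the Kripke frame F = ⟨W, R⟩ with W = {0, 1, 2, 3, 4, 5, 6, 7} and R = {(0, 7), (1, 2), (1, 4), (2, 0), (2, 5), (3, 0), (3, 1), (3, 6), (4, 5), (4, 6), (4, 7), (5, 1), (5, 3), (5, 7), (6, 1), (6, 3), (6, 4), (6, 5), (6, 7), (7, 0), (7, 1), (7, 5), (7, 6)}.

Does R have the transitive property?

No

Transitive: no — 0 R 7 and 7 R 1, but not 0 R 1.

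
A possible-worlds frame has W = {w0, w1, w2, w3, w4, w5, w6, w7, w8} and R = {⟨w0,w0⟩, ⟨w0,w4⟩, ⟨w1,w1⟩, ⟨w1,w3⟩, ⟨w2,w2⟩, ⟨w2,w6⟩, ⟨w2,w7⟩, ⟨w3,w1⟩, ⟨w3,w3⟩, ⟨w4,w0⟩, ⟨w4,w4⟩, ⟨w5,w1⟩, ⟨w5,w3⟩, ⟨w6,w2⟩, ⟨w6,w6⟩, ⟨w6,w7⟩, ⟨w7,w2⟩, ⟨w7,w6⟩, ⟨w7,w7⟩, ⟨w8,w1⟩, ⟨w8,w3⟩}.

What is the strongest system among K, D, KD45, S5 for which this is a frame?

KD45

Serial (axiom D): yes — every world has a successor (e.g. w0 R w0).
Euclidean (axiom 5): yes — any two successors of a common world are R-related.
Transitive (axiom 4): yes — every two-step R-path is closed by a direct edge.
Reflexive (axiom T): no — w5 is not related to itself.
So F validates K, D, KD45; S5 would additionally require R to be reflexive. The strongest is KD45.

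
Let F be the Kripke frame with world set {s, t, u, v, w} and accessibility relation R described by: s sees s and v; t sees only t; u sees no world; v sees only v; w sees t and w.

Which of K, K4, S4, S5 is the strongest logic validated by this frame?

Transitive (axiom 4): yes — every two-step R-path is closed by a direct edge.
Reflexive (axiom T): no — u is not related to itself.
Euclidean (axiom 5): no — s R v and s R s, but not v R s.
So F validates K, K4; S4 would additionally require R to be reflexive. The strongest is K4.

K4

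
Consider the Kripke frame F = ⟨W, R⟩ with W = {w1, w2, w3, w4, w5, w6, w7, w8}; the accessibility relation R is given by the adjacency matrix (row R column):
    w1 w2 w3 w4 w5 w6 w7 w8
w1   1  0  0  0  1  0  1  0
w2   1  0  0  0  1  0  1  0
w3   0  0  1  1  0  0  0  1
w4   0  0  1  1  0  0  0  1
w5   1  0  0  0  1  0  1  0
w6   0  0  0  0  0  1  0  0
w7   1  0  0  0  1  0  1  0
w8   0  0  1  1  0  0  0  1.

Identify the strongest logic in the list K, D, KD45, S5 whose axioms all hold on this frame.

KD45

Serial (axiom D): yes — every world has a successor (e.g. w1 R w1).
Euclidean (axiom 5): yes — any two successors of a common world are R-related.
Transitive (axiom 4): yes — every two-step R-path is closed by a direct edge.
Reflexive (axiom T): no — w2 is not related to itself.
So F validates K, D, KD45; S5 would additionally require R to be reflexive. The strongest is KD45.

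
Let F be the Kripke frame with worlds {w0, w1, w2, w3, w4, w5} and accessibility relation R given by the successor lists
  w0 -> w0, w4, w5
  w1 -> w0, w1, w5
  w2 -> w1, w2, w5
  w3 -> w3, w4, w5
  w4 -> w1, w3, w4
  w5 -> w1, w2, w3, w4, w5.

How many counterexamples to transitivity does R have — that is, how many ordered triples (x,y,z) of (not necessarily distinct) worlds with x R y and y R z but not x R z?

Enumerating: (w0,w4,w1), (w0,w4,w3), (w0,w5,w1), (w0,w5,w2), (w0,w5,w3), (w1,w0,w4), (w1,w5,w2), (w1,w5,w3), (w1,w5,w4), (w2,w1,w0), (w2,w5,w3), (w2,w5,w4), … and 7 more.
Total: 19.

19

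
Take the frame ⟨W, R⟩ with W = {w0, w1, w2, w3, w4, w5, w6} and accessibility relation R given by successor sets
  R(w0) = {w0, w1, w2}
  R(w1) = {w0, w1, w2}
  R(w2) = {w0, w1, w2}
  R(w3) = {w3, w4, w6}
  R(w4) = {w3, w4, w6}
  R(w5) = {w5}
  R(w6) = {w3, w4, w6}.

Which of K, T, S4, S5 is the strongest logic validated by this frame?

S5

Reflexive (axiom T): yes — every world is R-related to itself.
Transitive (axiom 4): yes — every two-step R-path is closed by a direct edge.
Euclidean (axiom 5): yes — any two successors of a common world are R-related.
So F validates K, T, S4, S5. The strongest is S5.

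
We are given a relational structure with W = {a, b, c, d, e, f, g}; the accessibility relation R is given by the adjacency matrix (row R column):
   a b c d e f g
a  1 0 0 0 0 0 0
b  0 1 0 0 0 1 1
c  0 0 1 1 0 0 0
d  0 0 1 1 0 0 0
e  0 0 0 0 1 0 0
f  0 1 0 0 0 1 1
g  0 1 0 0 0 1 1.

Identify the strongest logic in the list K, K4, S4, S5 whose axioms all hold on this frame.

Transitive (axiom 4): yes — every two-step R-path is closed by a direct edge.
Reflexive (axiom T): yes — every world is R-related to itself.
Euclidean (axiom 5): yes — any two successors of a common world are R-related.
So F validates K, K4, S4, S5. The strongest is S5.

S5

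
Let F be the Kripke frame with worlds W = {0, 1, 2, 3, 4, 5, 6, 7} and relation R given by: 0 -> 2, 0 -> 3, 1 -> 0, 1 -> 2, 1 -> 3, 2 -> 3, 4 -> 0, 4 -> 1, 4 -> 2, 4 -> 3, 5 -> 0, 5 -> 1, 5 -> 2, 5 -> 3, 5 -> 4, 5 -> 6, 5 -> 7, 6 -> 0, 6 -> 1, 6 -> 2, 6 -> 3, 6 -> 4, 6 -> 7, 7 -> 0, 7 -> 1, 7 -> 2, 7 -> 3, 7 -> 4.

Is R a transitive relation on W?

Transitive: yes — every two-step R-path is closed by a direct edge.

Yes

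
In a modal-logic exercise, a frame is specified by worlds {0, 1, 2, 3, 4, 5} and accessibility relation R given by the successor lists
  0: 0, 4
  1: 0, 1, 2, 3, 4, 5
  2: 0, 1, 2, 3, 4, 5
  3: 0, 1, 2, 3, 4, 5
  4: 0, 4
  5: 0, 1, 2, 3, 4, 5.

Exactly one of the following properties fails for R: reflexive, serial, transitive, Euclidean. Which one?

Reflexive: yes — every world is R-related to itself.
Serial: yes — every world has a successor (e.g. 0 R 0).
Transitive: yes — every two-step R-path is closed by a direct edge.
Euclidean: no — 1 R 0 and 1 R 2, but not 0 R 2.
Only Euclidean fails.

Euclidean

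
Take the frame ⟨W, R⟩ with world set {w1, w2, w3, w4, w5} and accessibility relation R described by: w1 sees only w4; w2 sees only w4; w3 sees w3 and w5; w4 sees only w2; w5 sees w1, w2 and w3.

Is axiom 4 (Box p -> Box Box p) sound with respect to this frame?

No

Axiom 4 corresponds to the accessibility relation being transitive.
Transitive: no — w1 R w4 and w4 R w2, but not w1 R w2.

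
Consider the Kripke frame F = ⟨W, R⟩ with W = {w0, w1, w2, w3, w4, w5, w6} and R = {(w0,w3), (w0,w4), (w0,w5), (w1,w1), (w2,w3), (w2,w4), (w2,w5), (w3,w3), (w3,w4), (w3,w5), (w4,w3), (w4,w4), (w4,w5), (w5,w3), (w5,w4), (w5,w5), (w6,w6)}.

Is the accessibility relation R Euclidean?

Euclidean: yes — any two successors of a common world are R-related.

Yes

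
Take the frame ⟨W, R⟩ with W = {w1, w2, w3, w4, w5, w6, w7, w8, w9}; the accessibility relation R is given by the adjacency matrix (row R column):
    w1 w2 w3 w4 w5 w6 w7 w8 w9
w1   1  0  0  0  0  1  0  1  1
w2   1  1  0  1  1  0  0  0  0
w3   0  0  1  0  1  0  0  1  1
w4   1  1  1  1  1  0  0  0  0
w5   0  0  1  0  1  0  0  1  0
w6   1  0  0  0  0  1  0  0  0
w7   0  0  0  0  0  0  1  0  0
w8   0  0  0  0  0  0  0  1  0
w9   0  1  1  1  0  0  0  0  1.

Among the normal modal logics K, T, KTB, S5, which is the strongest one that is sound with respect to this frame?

Reflexive (axiom T): yes — every world is R-related to itself.
Symmetric (axiom B): no — w1 R w8 but not w8 R w1.
Euclidean (axiom 5): no — w1 R w6 and w1 R w8, but not w6 R w8.
So F validates K, T; KTB would additionally require R to be symmetric. The strongest is T.

T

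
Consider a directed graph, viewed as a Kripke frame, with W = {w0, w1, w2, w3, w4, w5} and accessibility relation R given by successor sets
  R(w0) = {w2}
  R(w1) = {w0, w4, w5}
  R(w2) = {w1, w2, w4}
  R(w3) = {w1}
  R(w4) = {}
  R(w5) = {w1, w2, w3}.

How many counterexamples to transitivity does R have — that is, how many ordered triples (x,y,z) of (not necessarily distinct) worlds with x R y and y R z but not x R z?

15

Enumerating: (w0,w2,w1), (w0,w2,w4), (w1,w0,w2), (w1,w5,w1), (w1,w5,w2), (w1,w5,w3), (w2,w1,w0), (w2,w1,w5), (w3,w1,w0), (w3,w1,w4), (w3,w1,w5), (w5,w1,w0), (w5,w1,w4), (w5,w1,w5), (w5,w2,w4).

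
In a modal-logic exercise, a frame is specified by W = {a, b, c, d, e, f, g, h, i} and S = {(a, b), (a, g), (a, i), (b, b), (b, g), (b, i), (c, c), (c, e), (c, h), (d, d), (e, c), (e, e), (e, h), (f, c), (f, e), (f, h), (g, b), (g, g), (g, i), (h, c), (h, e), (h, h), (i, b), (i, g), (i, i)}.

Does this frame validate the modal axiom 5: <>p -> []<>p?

By correspondence theory, 5 is valid on a frame iff S is Euclidean.
Euclidean: yes — any two successors of a common world are S-related.

Yes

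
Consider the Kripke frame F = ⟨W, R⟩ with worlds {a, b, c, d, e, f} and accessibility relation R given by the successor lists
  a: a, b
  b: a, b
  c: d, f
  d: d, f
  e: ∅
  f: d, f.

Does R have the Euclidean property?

Yes

Euclidean: yes — any two successors of a common world are R-related.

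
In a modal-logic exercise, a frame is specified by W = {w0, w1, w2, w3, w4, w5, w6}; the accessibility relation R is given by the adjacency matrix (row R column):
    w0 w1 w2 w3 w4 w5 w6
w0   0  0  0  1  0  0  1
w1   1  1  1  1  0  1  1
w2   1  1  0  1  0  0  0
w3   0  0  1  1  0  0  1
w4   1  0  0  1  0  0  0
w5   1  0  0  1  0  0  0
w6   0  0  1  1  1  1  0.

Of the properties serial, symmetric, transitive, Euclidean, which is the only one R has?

Serial: yes — every world has a successor (e.g. w0 R w3).
Symmetric: no — w0 R w3 but not w3 R w0.
Transitive: no — w0 R w3 and w3 R w2, but not w0 R w2.
Euclidean: no — w1 R w0 and w1 R w2, but not w0 R w2.
Only serial holds.

serial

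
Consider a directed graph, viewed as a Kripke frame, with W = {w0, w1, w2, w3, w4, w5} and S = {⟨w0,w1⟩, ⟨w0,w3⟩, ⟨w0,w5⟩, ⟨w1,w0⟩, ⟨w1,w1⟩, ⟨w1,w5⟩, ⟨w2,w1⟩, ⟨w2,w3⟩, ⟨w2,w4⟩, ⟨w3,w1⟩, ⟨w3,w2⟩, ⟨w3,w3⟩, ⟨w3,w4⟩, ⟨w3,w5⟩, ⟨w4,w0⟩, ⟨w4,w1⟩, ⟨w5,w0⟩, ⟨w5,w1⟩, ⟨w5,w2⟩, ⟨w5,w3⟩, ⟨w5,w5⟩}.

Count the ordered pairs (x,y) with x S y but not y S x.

Enumerating: (w0,w3), (w2,w1), (w2,w4), (w3,w1), (w3,w4), (w4,w0), (w4,w1), (w5,w2).

8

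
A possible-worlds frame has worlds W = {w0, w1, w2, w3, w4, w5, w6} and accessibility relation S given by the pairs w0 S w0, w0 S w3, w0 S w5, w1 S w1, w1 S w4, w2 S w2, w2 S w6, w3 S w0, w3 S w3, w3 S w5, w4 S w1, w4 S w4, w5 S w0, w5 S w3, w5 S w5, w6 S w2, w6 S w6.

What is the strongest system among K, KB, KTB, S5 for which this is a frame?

S5

Symmetric (axiom B): yes — every pair in S has its reverse in S.
Reflexive (axiom T): yes — every world is S-related to itself.
Euclidean (axiom 5): yes — any two successors of a common world are S-related.
So F validates K, KB, KTB, S5. The strongest is S5.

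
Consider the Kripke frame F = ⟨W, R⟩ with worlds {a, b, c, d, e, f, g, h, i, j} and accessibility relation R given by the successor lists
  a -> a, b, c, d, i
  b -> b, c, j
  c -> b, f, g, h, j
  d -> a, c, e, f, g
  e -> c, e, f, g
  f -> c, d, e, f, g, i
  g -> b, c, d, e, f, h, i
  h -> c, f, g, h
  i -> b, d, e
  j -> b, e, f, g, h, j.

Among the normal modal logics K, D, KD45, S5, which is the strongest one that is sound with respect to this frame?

D

Serial (axiom D): yes — every world has a successor (e.g. a R a).
Euclidean (axiom 5): no — a R b and a R d, but not b R d.
Transitive (axiom 4): no — a R b and b R j, but not a R j.
Reflexive (axiom T): no — c is not related to itself.
So F validates K, D; KD45 would additionally require R to be Euclidean and transitive. The strongest is D.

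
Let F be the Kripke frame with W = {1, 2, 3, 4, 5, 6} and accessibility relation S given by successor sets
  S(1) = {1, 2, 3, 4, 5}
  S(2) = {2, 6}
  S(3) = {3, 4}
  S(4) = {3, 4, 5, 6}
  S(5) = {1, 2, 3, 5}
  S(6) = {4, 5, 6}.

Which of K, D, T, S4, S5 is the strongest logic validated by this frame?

T

Serial (axiom D): yes — every world has a successor (e.g. 1 S 1).
Reflexive (axiom T): yes — every world is S-related to itself.
Transitive (axiom 4): no — 1 S 2 and 2 S 6, but not 1 S 6.
Euclidean (axiom 5): no — 1 S 2 and 1 S 3, but not 2 S 3.
So F validates K, D, T; S4 would additionally require S to be transitive. The strongest is T.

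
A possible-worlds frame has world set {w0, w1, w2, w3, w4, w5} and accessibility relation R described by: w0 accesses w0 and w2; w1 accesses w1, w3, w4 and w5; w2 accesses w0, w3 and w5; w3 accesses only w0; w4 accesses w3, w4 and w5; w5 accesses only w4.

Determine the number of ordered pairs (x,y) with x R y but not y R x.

Enumerating: (w1,w3), (w1,w4), (w1,w5), (w2,w3), (w2,w5), (w3,w0), (w4,w3).

7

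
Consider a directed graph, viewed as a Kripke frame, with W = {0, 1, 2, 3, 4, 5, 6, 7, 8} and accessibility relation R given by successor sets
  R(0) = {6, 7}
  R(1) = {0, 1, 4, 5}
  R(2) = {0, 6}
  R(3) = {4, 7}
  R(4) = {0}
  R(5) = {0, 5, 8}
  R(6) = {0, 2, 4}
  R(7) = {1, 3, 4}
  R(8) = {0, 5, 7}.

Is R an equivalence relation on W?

Reflexive: no — 0 is not related to itself.
Symmetric: no — 0 R 7 but not 7 R 0.
Transitive: no — 0 R 6 and 6 R 2, but not 0 R 2.
So R is not an equivalence relation.

No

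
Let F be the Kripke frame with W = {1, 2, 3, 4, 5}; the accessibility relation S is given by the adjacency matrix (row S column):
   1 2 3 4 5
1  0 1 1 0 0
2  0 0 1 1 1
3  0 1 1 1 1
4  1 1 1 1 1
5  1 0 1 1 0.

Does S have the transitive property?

Transitive: no — 1 S 2 and 2 S 4, but not 1 S 4.

No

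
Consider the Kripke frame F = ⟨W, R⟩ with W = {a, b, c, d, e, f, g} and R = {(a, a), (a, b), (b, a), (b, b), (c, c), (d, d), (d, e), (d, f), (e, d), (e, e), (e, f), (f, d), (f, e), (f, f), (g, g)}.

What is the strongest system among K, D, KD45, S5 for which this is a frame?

S5

Serial (axiom D): yes — every world has a successor (e.g. a R a).
Euclidean (axiom 5): yes — any two successors of a common world are R-related.
Transitive (axiom 4): yes — every two-step R-path is closed by a direct edge.
Reflexive (axiom T): yes — every world is R-related to itself.
So F validates K, D, KD45, S5. The strongest is S5.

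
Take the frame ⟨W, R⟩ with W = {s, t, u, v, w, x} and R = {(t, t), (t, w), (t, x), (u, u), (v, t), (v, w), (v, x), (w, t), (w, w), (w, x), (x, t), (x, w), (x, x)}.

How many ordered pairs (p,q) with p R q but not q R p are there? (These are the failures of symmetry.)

Enumerating: (v,t), (v,w), (v,x).

3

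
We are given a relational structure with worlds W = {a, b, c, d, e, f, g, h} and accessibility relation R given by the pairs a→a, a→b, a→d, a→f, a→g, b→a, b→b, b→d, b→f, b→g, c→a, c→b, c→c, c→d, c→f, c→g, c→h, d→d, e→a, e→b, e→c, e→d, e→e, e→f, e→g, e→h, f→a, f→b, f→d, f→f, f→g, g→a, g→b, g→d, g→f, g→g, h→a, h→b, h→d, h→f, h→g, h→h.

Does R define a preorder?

Reflexive: yes — every world is R-related to itself.
Transitive: yes — every two-step R-path is closed by a direct edge.
So R is a preorder.

Yes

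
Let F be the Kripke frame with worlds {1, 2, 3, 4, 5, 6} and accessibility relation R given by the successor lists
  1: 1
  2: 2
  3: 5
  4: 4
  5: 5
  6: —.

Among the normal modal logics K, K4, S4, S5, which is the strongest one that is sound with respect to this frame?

K4

Transitive (axiom 4): yes — every two-step R-path is closed by a direct edge.
Reflexive (axiom T): no — 3 is not related to itself.
Euclidean (axiom 5): yes — any two successors of a common world are R-related.
So F validates K, K4; S4 would additionally require R to be reflexive. The strongest is K4.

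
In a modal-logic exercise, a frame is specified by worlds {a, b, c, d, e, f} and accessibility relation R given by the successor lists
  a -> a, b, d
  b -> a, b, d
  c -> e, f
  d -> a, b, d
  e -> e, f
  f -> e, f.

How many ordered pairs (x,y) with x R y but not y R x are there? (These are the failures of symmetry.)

2

Enumerating: (c,e), (c,f).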